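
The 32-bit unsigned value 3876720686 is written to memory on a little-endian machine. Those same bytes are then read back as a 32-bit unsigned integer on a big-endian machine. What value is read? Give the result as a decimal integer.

772805351

3876720686 in 32-bit hexadecimal is 0xE712102E.
Stored little-endian, the bytes at ascending addresses are 2E 10 12 E7.
Read back as big-endian, the last byte is least significant, giving 0x2E1012E7.
0x2E1012E7 = 772805351.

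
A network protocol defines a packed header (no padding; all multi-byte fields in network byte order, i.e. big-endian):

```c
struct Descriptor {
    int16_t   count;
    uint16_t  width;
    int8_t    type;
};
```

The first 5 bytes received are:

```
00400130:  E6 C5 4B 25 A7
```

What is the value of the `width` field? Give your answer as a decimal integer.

`width` follows `count` (2 bytes), so it starts at byte offset 2 and occupies 2 bytes.
Bytes at offsets 2..3: 4B 25.
Big-endian stores the most-significant byte at the lowest address.
The bytes are already most-significant first: 0x4B25.
0x4B25 = 19237.

19237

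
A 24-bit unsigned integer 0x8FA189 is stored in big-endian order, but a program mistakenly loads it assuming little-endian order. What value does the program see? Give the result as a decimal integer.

9019791

Stored big-endian, the bytes at ascending addresses are 8F A1 89.
Read back as little-endian, the first byte is least significant, giving 0x89A18F.
0x89A18F = 9019791.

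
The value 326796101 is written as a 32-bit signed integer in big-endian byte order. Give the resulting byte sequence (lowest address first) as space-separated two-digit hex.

326796101 in hexadecimal, padded to 32 bits, is 0x137A8345.
Split into bytes (most-significant first): 13 7A 83 45.
Big-endian: lowest address holds the most-significant byte.
So the memory order matches the most-significant-first order: 13 7A 83 45.

13 7A 83 45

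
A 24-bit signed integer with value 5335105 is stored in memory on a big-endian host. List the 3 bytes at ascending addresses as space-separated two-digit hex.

5335105 in hexadecimal, padded to 24 bits, is 0x516841.
Split into bytes (most-significant first): 51 68 41.
In big-endian order the high byte comes first in memory.
So the memory order matches the most-significant-first order: 51 68 41.

51 68 41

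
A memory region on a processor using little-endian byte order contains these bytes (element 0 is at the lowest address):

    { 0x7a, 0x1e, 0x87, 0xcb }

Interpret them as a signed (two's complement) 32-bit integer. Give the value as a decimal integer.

In little-endian order the low byte comes first in memory.
Reassemble most-significant byte first: CB 87 1E 7A → 0xCB871E7A.
Top bit is set, so as a signed 32-bit value this is 0xCB871E7A − 2^32 = -880337286.

-880337286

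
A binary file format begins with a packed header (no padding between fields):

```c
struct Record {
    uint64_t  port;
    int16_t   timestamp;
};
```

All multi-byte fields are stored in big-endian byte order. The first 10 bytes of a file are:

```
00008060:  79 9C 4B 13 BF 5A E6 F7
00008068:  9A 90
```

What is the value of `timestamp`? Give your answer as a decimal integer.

-25968

`timestamp` follows `port` (8 bytes), so it starts at byte offset 8 and occupies 2 bytes.
Bytes at offsets 8..9: 9A 90.
Big-endian: lowest address holds the most-significant byte.
The bytes are already most-significant first: 0x9A90.
Top bit is set, so as a signed 16-bit value this is 0x9A90 − 2^16 = -25968.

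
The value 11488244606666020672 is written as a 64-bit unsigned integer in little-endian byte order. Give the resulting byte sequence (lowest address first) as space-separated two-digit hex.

11488244606666020672 in hexadecimal, padded to 64 bits, is 0x9F6E719A39201740.
Split into bytes (most-significant first): 9F 6E 71 9A 39 20 17 40.
Little-endian stores the least-significant byte at the lowest address.
So at ascending addresses the bytes are 40 17 20 39 9A 71 6E 9F.

40 17 20 39 9A 71 6E 9F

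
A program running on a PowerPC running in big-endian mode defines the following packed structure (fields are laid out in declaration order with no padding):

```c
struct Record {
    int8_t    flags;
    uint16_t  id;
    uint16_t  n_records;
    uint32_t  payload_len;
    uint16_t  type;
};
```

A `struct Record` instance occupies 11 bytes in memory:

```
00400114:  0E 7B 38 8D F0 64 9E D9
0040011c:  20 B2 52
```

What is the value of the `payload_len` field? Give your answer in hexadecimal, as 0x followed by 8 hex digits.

`payload_len` follows `flags` (1 B), `id` (2 B), `n_records` (2 B), so it starts at offset 1 + 2 + 2 = 5 and occupies 4 bytes.
Bytes at offsets 5..8: 64 9E D9 20.
Big-endian stores the most-significant byte at the lowest address.
The bytes are already most-significant first: 0x649ED920.

0x649ED920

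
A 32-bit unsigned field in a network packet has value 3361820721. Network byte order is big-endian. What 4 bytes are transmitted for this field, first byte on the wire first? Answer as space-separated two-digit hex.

C8 61 50 31

3361820721 in hexadecimal, padded to 32 bits, is 0xC8615031.
Split into bytes (most-significant first): C8 61 50 31.
Big-endian stores the most-significant byte at the lowest address.
So the memory order matches the most-significant-first order: C8 61 50 31.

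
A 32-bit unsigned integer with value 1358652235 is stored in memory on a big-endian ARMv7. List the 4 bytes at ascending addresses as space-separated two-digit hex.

50 FB 63 4B

1358652235 in hexadecimal, padded to 32 bits, is 0x50FB634B.
Split into bytes (most-significant first): 50 FB 63 4B.
Big-endian stores the most-significant byte at the lowest address.
So the memory order matches the most-significant-first order: 50 FB 63 4B.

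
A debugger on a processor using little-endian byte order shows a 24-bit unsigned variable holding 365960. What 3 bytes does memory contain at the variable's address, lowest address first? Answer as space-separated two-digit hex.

365960 in hexadecimal, padded to 24 bits, is 0x059588.
Split into bytes (most-significant first): 05 95 88.
Little-endian: lowest address holds the least-significant byte.
So at ascending addresses the bytes are 88 95 05.

88 95 05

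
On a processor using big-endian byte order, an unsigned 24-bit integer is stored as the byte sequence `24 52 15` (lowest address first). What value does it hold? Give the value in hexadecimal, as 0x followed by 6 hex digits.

Big-endian: lowest address holds the most-significant byte.
The bytes are already most-significant first: 0x245215.

0x245215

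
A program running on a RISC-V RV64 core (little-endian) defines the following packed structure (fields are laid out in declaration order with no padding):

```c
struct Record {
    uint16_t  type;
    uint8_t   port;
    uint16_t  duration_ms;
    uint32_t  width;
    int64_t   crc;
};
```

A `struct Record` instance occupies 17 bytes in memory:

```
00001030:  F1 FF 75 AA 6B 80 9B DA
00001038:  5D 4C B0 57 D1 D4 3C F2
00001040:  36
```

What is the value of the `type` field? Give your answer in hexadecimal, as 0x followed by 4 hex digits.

`type` is the first field, at byte offset 0, occupying 2 bytes.
Bytes at offsets 0..1: F1 FF.
Little-endian stores the least-significant byte at the lowest address.
Reassemble most-significant byte first: FF F1 → 0xFFF1.

0xFFF1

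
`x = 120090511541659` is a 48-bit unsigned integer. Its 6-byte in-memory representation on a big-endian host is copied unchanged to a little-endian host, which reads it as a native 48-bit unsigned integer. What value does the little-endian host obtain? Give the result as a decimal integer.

120090511541659 in 48-bit hexadecimal is 0x6D38C048059B.
Stored big-endian, the bytes at ascending addresses are 6D 38 C0 48 05 9B.
Read back as little-endian, the first byte is least significant, giving 0x9B0548C0386D.
0x9B0548C0386D = 170446997698669.

170446997698669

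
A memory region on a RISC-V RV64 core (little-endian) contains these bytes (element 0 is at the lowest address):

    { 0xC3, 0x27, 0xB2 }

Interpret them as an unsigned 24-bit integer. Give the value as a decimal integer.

Little-endian: lowest address holds the least-significant byte.
Reassemble most-significant byte first: B2 27 C3 → 0xB227C3.
0xB227C3 = 11675587.

11675587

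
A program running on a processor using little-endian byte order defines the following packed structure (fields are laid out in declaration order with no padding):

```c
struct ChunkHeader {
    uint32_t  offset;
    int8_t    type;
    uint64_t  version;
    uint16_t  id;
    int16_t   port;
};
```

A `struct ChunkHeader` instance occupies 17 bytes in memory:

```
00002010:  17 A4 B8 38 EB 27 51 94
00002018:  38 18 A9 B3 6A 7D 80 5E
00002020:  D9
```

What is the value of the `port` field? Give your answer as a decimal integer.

`port` follows `offset` (4 B), `type` (1 B), `version` (8 B), `id` (2 B), so it starts at offset 4 + 1 + 8 + 2 = 15 and occupies 2 bytes.
Bytes at offsets 15..16: 5E D9.
In little-endian order the low byte comes first in memory.
Reassemble most-significant byte first: D9 5E → 0xD95E.
Top bit is set, so as a signed 16-bit value this is 0xD95E − 2^16 = -9890.

-9890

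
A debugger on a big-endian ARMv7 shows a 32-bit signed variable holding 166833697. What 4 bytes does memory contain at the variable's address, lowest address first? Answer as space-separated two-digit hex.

166833697 in hexadecimal, padded to 32 bits, is 0x09F1AE21.
Split into bytes (most-significant first): 09 F1 AE 21.
Big-endian: lowest address holds the most-significant byte.
So the memory order matches the most-significant-first order: 09 F1 AE 21.

09 F1 AE 21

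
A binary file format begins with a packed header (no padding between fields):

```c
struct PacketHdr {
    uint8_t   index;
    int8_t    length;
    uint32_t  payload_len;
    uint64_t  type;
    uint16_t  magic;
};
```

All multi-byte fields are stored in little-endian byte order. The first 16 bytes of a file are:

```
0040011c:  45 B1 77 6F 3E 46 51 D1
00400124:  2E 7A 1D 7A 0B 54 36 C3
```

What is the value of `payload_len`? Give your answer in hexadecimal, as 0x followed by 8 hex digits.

`payload_len` follows `index` (1 B), `length` (1 B), so it starts at offset 1 + 1 = 2 and occupies 4 bytes.
Bytes at offsets 2..5: 77 6F 3E 46.
Little-endian stores the least-significant byte at the lowest address.
Reassemble most-significant byte first: 46 3E 6F 77 → 0x463E6F77.

0x463E6F77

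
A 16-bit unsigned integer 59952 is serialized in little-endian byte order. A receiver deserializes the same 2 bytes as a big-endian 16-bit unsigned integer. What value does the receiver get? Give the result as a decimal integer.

12522

59952 in 16-bit hexadecimal is 0xEA30.
Stored little-endian, the bytes at ascending addresses are 30 EA.
Read back as big-endian, the last byte is least significant, giving 0x30EA.
0x30EA = 12522.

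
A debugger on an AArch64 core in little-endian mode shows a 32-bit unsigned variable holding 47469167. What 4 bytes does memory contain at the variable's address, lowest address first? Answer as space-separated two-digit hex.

47469167 in hexadecimal, padded to 32 bits, is 0x02D4526F.
Split into bytes (most-significant first): 02 D4 52 6F.
In little-endian order the low byte comes first in memory.
So at ascending addresses the bytes are 6F 52 D4 02.

6F 52 D4 02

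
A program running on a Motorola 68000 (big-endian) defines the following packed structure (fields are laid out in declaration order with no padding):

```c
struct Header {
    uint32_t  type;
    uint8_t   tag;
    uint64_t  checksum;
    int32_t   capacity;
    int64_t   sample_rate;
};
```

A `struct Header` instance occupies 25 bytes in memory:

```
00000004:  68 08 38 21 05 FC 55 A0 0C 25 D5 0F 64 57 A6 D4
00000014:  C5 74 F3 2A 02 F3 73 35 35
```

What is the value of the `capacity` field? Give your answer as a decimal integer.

1470551237

`capacity` follows `type` (4 B), `tag` (1 B), `checksum` (8 B), so it starts at offset 4 + 1 + 8 = 13 and occupies 4 bytes.
Bytes at offsets 13..16: 57 A6 D4 C5.
Big-endian stores the most-significant byte at the lowest address.
The bytes are already most-significant first: 0x57A6D4C5.
0x57A6D4C5 = 1470551237.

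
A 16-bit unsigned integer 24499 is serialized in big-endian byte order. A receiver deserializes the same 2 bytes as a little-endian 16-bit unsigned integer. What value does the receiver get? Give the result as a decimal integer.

45919

24499 in 16-bit hexadecimal is 0x5FB3.
Stored big-endian, the bytes at ascending addresses are 5F B3.
Read back as little-endian, the first byte is least significant, giving 0xB35F.
0xB35F = 45919.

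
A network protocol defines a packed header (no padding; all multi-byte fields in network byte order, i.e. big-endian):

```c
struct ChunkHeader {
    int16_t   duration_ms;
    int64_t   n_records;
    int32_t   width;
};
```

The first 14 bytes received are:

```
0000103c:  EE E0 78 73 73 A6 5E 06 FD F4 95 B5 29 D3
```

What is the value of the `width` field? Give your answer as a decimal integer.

-1783289389

`width` follows `duration_ms` (2 B), `n_records` (8 B), so it starts at offset 2 + 8 = 10 and occupies 4 bytes.
Bytes at offsets 10..13: 95 B5 29 D3.
Big-endian stores the most-significant byte at the lowest address.
The bytes are already most-significant first: 0x95B529D3.
Top bit is set, so as a signed 32-bit value this is 0x95B529D3 − 2^32 = -1783289389.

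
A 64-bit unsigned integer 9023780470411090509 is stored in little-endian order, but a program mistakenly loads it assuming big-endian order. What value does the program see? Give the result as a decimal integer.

9023780470411090509 in 64-bit hexadecimal is 0x7D3AE8871DF5DA4D.
Stored little-endian, the bytes at ascending addresses are 4D DA F5 1D 87 E8 3A 7D.
Read back as big-endian, the last byte is least significant, giving 0x4DDAF51D87E83A7D.
0x4DDAF51D87E83A7D = 5610065793026374269.

5610065793026374269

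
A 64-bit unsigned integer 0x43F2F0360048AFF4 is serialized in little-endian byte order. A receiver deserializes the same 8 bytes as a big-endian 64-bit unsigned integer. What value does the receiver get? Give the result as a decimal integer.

Stored little-endian, the bytes at ascending addresses are F4 AF 48 00 36 F0 F2 43.
Read back as big-endian, the last byte is least significant, giving 0xF4AF480036F0F243.
0xF4AF480036F0F243 = 17631390231937741379.

17631390231937741379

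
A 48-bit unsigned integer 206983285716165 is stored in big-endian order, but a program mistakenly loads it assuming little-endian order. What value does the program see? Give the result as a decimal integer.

206983285716165 in 48-bit hexadecimal is 0xBC400D3834C5.
Stored big-endian, the bytes at ascending addresses are BC 40 0D 38 34 C5.
Read back as little-endian, the first byte is least significant, giving 0xC534380D40BC.
0xC534380D40BC = 216828069363900.

216828069363900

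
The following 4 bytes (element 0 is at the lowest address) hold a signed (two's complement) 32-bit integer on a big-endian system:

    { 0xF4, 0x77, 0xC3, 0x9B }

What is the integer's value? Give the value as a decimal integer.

Big-endian stores the most-significant byte at the lowest address.
The bytes are already most-significant first: 0xF477C39B.
Top bit is set, so as a signed 32-bit value this is 0xF477C39B − 2^32 = -193477733.

-193477733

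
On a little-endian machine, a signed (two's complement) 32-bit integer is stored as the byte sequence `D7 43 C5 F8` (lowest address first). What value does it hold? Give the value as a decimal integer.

-121289769

Little-endian: lowest address holds the least-significant byte.
Reassemble most-significant byte first: F8 C5 43 D7 → 0xF8C543D7.
Top bit is set, so as a signed 32-bit value this is 0xF8C543D7 − 2^32 = -121289769.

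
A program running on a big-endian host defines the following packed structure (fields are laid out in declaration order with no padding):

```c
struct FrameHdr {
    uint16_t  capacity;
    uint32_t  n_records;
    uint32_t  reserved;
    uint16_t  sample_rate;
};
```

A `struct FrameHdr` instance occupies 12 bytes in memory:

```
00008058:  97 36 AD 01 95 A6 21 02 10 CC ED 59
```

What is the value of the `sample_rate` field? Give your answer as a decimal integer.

60761

`sample_rate` follows `capacity` (2 B), `n_records` (4 B), `reserved` (4 B), so it starts at offset 2 + 4 + 4 = 10 and occupies 2 bytes.
Bytes at offsets 10..11: ED 59.
Big-endian: lowest address holds the most-significant byte.
The bytes are already most-significant first: 0xED59.
0xED59 = 60761.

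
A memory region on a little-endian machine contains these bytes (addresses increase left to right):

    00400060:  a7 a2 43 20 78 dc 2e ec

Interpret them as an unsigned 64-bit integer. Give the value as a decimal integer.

17018782450375172775

Little-endian: lowest address holds the least-significant byte.
Reassemble most-significant byte first: EC 2E DC 78 20 43 A2 A7 → 0xEC2EDC782043A2A7.
0xEC2EDC782043A2A7 = 17018782450375172775.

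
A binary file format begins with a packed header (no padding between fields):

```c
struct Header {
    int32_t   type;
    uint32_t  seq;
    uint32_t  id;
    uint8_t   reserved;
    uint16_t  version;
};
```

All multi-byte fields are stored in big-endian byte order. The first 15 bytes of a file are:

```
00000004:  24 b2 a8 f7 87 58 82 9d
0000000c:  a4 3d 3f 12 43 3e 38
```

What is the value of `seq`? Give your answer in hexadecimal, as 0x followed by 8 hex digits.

`seq` follows `type` (4 bytes), so it starts at byte offset 4 and occupies 4 bytes.
Bytes at offsets 4..7: 87 58 82 9D.
In big-endian order the high byte comes first in memory.
The bytes are already most-significant first: 0x8758829D.

0x8758829D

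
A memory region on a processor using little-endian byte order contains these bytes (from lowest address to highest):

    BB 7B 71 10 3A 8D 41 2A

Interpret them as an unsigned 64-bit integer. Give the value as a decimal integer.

3044870103602658235

Little-endian stores the least-significant byte at the lowest address.
Reassemble most-significant byte first: 2A 41 8D 3A 10 71 7B BB → 0x2A418D3A10717BBB.
0x2A418D3A10717BBB = 3044870103602658235.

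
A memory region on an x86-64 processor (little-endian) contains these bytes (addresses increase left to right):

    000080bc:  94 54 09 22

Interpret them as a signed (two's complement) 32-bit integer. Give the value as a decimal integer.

Little-endian stores the least-significant byte at the lowest address.
Reassemble most-significant byte first: 22 09 54 94 → 0x22095494.
0x22095494 = 571036820.

571036820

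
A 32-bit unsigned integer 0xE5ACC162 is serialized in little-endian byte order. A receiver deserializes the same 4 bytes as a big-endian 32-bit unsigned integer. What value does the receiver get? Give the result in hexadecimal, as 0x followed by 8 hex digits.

0x62C1ACE5

Stored little-endian, the bytes at ascending addresses are 62 C1 AC E5.
Read back as big-endian, the last byte is least significant, giving 0x62C1ACE5.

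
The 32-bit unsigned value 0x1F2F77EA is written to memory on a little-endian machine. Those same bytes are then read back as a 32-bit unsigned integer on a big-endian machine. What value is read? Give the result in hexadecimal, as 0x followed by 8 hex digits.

0xEA772F1F

Stored little-endian, the bytes at ascending addresses are EA 77 2F 1F.
Read back as big-endian, the last byte is least significant, giving 0xEA772F1F.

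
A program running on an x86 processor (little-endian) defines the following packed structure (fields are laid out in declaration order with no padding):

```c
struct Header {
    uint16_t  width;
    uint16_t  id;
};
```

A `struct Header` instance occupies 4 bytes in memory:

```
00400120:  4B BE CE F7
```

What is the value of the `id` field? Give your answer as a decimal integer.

63438

`id` follows `width` (2 bytes), so it starts at byte offset 2 and occupies 2 bytes.
Bytes at offsets 2..3: CE F7.
Little-endian stores the least-significant byte at the lowest address.
Reassemble most-significant byte first: F7 CE → 0xF7CE.
0xF7CE = 63438.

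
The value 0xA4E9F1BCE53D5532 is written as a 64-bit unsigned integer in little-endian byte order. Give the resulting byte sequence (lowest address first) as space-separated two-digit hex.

Split into bytes (most-significant first): A4 E9 F1 BC E5 3D 55 32.
Little-endian stores the least-significant byte at the lowest address.
So at ascending addresses the bytes are 32 55 3D E5 BC F1 E9 A4.

32 55 3D E5 BC F1 E9 A4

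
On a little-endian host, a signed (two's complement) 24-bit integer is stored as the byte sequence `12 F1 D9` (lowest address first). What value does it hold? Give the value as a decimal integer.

In little-endian order the low byte comes first in memory.
Reassemble most-significant byte first: D9 F1 12 → 0xD9F112.
Top bit is set, so as a signed 24-bit value this is 0xD9F112 − 2^24 = -2494190.

-2494190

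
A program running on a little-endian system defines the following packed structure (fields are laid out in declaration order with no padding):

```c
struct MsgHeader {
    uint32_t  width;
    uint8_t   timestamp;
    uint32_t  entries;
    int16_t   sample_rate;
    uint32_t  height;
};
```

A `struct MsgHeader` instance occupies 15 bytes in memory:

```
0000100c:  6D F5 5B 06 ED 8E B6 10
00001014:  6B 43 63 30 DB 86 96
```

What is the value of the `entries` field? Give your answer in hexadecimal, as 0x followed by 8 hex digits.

`entries` follows `width` (4 B), `timestamp` (1 B), so it starts at offset 4 + 1 = 5 and occupies 4 bytes.
Bytes at offsets 5..8: 8E B6 10 6B.
Little-endian: lowest address holds the least-significant byte.
Reassemble most-significant byte first: 6B 10 B6 8E → 0x6B10B68E.

0x6B10B68E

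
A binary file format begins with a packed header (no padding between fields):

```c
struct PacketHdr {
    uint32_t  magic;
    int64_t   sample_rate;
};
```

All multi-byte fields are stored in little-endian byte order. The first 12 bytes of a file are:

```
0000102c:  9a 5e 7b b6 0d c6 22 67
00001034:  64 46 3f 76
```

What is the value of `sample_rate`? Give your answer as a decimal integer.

8520606417049273869

`sample_rate` follows `magic` (4 bytes), so it starts at byte offset 4 and occupies 8 bytes.
Bytes at offsets 4..11: 0D C6 22 67 64 46 3F 76.
Little-endian stores the least-significant byte at the lowest address.
Reassemble most-significant byte first: 76 3F 46 64 67 22 C6 0D → 0x763F46646722C60D.
0x763F46646722C60D = 8520606417049273869.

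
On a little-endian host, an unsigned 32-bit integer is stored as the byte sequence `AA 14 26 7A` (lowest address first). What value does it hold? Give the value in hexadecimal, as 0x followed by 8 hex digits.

Little-endian stores the least-significant byte at the lowest address.
Reassemble most-significant byte first: 7A 26 14 AA → 0x7A2614AA.

0x7A2614AA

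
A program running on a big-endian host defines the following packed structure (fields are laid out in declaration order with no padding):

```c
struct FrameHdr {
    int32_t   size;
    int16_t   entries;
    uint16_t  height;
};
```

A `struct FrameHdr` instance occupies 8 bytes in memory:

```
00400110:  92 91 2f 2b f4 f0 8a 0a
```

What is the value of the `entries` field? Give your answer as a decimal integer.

-2832

`entries` follows `size` (4 bytes), so it starts at byte offset 4 and occupies 2 bytes.
Bytes at offsets 4..5: F4 F0.
In big-endian order the high byte comes first in memory.
The bytes are already most-significant first: 0xF4F0.
Top bit is set, so as a signed 16-bit value this is 0xF4F0 − 2^16 = -2832.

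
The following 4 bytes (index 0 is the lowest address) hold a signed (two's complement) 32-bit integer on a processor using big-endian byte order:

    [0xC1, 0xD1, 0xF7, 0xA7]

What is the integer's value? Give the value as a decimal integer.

In big-endian order the high byte comes first in memory.
The bytes are already most-significant first: 0xC1D1F7A7.
Top bit is set, so as a signed 32-bit value this is 0xC1D1F7A7 − 2^32 = -1043204185.

-1043204185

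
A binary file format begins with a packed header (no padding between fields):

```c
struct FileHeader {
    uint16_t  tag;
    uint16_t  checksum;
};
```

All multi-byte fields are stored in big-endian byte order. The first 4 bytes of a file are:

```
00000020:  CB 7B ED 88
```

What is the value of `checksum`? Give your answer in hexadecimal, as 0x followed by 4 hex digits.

`checksum` follows `tag` (2 bytes), so it starts at byte offset 2 and occupies 2 bytes.
Bytes at offsets 2..3: ED 88.
In big-endian order the high byte comes first in memory.
The bytes are already most-significant first: 0xED88.

0xED88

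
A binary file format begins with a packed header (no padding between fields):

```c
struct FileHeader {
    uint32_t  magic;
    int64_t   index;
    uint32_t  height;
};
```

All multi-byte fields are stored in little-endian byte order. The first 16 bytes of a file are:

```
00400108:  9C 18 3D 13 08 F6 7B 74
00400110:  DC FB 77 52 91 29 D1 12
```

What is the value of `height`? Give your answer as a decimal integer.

`height` follows `magic` (4 B), `index` (8 B), so it starts at offset 4 + 8 = 12 and occupies 4 bytes.
Bytes at offsets 12..15: 91 29 D1 12.
Little-endian stores the least-significant byte at the lowest address.
Reassemble most-significant byte first: 12 D1 29 91 → 0x12D12991.
0x12D12991 = 315697553.

315697553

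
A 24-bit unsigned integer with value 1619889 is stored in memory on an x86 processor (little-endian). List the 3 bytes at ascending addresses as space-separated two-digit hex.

B1 B7 18

1619889 in hexadecimal, padded to 24 bits, is 0x18B7B1.
Split into bytes (most-significant first): 18 B7 B1.
In little-endian order the low byte comes first in memory.
So at ascending addresses the bytes are B1 B7 18.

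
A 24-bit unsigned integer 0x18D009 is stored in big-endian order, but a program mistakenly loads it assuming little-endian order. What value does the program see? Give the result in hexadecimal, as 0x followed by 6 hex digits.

0x09D018

Stored big-endian, the bytes at ascending addresses are 18 D0 09.
Read back as little-endian, the first byte is least significant, giving 0x09D018.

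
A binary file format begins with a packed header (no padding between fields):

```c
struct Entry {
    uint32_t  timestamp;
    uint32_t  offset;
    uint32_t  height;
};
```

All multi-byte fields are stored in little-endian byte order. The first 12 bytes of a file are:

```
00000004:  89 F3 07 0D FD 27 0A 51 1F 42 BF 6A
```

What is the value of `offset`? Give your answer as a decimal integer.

`offset` follows `timestamp` (4 bytes), so it starts at byte offset 4 and occupies 4 bytes.
Bytes at offsets 4..7: FD 27 0A 51.
Little-endian: lowest address holds the least-significant byte.
Reassemble most-significant byte first: 51 0A 27 FD → 0x510A27FD.
0x510A27FD = 1359620093.

1359620093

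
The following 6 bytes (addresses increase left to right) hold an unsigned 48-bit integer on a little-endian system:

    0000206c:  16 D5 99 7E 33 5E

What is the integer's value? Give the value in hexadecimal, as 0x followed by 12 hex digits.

Little-endian: lowest address holds the least-significant byte.
Reassemble most-significant byte first: 5E 33 7E 99 D5 16 → 0x5E337E99D516.

0x5E337E99D516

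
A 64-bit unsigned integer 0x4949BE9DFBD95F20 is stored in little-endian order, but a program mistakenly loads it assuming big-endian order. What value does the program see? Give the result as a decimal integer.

Stored little-endian, the bytes at ascending addresses are 20 5F D9 FB 9D BE 49 49.
Read back as big-endian, the last byte is least significant, giving 0x205FD9FB9DBE4949.
0x205FD9FB9DBE4949 = 2332822806707718473.

2332822806707718473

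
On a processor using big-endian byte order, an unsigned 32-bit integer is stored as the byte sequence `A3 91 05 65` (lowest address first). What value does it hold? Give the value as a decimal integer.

2744190309

Big-endian: lowest address holds the most-significant byte.
The bytes are already most-significant first: 0xA3910565.
0xA3910565 = 2744190309.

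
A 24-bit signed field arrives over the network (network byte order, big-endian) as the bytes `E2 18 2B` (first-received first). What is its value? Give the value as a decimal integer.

Big-endian stores the most-significant byte at the lowest address.
The bytes are already most-significant first: 0xE2182B.
Top bit is set, so as a signed 24-bit value this is 0xE2182B − 2^24 = -1959893.

-1959893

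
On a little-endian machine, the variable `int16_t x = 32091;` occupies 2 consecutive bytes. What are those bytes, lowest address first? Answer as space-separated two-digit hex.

5B 7D

32091 in hexadecimal, padded to 16 bits, is 0x7D5B.
Split into bytes (most-significant first): 7D 5B.
Little-endian: lowest address holds the least-significant byte.
So at ascending addresses the bytes are 5B 7D.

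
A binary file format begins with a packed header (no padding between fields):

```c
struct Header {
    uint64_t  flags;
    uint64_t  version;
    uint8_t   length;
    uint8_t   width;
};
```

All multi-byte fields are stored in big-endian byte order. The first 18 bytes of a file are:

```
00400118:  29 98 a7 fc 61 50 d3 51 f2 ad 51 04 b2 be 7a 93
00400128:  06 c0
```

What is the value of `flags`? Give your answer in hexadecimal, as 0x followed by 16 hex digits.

0x2998A7FC6150D351

`flags` is the first field, at byte offset 0, occupying 8 bytes.
Bytes at offsets 0..7: 29 98 A7 FC 61 50 D3 51.
Big-endian stores the most-significant byte at the lowest address.
The bytes are already most-significant first: 0x2998A7FC6150D351.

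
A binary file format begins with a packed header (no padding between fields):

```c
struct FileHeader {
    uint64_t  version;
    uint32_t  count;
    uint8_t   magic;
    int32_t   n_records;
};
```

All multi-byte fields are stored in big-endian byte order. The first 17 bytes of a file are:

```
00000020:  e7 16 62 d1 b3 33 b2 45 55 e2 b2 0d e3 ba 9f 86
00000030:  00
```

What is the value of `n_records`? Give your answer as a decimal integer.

`n_records` follows `version` (8 B), `count` (4 B), `magic` (1 B), so it starts at offset 8 + 4 + 1 = 13 and occupies 4 bytes.
Bytes at offsets 13..16: BA 9F 86 00.
In big-endian order the high byte comes first in memory.
The bytes are already most-significant first: 0xBA9F8600.
Top bit is set, so as a signed 32-bit value this is 0xBA9F8600 − 2^32 = -1163950592.

-1163950592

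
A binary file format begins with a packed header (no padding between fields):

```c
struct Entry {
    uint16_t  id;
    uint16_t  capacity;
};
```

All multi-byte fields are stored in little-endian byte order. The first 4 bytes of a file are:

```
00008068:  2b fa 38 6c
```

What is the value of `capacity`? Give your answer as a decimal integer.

27704

`capacity` follows `id` (2 bytes), so it starts at byte offset 2 and occupies 2 bytes.
Bytes at offsets 2..3: 38 6C.
Little-endian stores the least-significant byte at the lowest address.
Reassemble most-significant byte first: 6C 38 → 0x6C38.
0x6C38 = 27704.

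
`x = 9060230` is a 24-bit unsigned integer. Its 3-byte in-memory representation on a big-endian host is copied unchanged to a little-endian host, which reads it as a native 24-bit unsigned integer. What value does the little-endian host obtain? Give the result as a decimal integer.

9060230 in 24-bit hexadecimal is 0x8A3F86.
Stored big-endian, the bytes at ascending addresses are 8A 3F 86.
Read back as little-endian, the first byte is least significant, giving 0x863F8A.
0x863F8A = 8798090.

8798090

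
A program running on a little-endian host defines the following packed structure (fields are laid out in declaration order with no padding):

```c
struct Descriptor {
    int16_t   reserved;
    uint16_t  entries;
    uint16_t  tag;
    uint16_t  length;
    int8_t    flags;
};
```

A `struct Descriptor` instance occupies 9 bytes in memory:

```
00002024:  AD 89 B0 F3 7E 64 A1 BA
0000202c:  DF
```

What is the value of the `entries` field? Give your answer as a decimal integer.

`entries` follows `reserved` (2 bytes), so it starts at byte offset 2 and occupies 2 bytes.
Bytes at offsets 2..3: B0 F3.
Little-endian: lowest address holds the least-significant byte.
Reassemble most-significant byte first: F3 B0 → 0xF3B0.
0xF3B0 = 62384.

62384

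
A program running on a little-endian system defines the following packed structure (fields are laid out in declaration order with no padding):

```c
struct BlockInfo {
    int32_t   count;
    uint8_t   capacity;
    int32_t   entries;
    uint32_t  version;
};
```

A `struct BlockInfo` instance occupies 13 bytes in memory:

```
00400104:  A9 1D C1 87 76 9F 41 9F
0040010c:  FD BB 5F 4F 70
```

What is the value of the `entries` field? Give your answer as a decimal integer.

-39894625

`entries` follows `count` (4 B), `capacity` (1 B), so it starts at offset 4 + 1 = 5 and occupies 4 bytes.
Bytes at offsets 5..8: 9F 41 9F FD.
Little-endian stores the least-significant byte at the lowest address.
Reassemble most-significant byte first: FD 9F 41 9F → 0xFD9F419F.
Top bit is set, so as a signed 32-bit value this is 0xFD9F419F − 2^32 = -39894625.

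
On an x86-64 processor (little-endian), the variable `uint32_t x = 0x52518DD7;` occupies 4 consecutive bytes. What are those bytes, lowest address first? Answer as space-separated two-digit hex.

Split into bytes (most-significant first): 52 51 8D D7.
In little-endian order the low byte comes first in memory.
So at ascending addresses the bytes are D7 8D 51 52.

D7 8D 51 52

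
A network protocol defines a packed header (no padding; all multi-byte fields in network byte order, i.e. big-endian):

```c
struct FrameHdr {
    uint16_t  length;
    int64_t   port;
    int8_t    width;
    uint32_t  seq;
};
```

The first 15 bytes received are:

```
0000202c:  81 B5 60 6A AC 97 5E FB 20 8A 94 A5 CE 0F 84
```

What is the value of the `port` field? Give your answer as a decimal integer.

6947555141305966730

`port` follows `length` (2 bytes), so it starts at byte offset 2 and occupies 8 bytes.
Bytes at offsets 2..9: 60 6A AC 97 5E FB 20 8A.
Big-endian: lowest address holds the most-significant byte.
The bytes are already most-significant first: 0x606AAC975EFB208A.
0x606AAC975EFB208A = 6947555141305966730.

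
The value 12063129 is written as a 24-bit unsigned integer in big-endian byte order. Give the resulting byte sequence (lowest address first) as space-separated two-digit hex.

B8 11 99

12063129 in hexadecimal, padded to 24 bits, is 0xB81199.
Split into bytes (most-significant first): B8 11 99.
In big-endian order the high byte comes first in memory.
So the memory order matches the most-significant-first order: B8 11 99.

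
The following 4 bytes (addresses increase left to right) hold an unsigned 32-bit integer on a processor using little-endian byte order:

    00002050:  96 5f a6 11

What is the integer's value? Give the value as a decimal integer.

296116118

Little-endian: lowest address holds the least-significant byte.
Reassemble most-significant byte first: 11 A6 5F 96 → 0x11A65F96.
0x11A65F96 = 296116118.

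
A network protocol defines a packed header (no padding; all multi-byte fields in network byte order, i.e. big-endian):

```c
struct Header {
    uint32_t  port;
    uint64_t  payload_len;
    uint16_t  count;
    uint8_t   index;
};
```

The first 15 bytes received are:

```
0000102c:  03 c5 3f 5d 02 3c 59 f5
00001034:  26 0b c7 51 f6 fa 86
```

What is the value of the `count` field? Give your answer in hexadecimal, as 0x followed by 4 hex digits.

0xF6FA

`count` follows `port` (4 B), `payload_len` (8 B), so it starts at offset 4 + 8 = 12 and occupies 2 bytes.
Bytes at offsets 12..13: F6 FA.
Big-endian stores the most-significant byte at the lowest address.
The bytes are already most-significant first: 0xF6FA.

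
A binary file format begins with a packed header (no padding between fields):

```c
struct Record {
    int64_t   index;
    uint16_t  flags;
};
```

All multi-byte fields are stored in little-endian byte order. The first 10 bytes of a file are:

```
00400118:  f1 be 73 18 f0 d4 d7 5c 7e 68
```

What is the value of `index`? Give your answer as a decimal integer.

6690049899149639409

`index` is the first field, at byte offset 0, occupying 8 bytes.
Bytes at offsets 0..7: F1 BE 73 18 F0 D4 D7 5C.
Little-endian: lowest address holds the least-significant byte.
Reassemble most-significant byte first: 5C D7 D4 F0 18 73 BE F1 → 0x5CD7D4F01873BEF1.
0x5CD7D4F01873BEF1 = 6690049899149639409.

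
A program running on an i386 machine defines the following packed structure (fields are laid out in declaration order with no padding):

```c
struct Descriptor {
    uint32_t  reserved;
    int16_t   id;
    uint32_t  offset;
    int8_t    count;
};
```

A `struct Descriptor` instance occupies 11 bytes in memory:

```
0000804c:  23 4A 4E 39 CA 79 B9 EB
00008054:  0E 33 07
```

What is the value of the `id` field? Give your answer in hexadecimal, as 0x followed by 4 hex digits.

0x79CA

`id` follows `reserved` (4 bytes), so it starts at byte offset 4 and occupies 2 bytes.
Bytes at offsets 4..5: CA 79.
Little-endian stores the least-significant byte at the lowest address.
Reassemble most-significant byte first: 79 CA → 0x79CA.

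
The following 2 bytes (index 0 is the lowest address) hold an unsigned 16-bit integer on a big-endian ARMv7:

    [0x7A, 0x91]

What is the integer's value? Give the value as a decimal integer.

Big-endian: lowest address holds the most-significant byte.
The bytes are already most-significant first: 0x7A91.
0x7A91 = 31377.

31377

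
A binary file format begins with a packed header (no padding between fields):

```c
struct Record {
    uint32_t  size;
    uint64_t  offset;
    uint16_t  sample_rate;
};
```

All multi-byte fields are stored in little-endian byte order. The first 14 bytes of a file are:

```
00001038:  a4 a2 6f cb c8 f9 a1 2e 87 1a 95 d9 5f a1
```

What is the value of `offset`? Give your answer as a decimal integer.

`offset` follows `size` (4 bytes), so it starts at byte offset 4 and occupies 8 bytes.
Bytes at offsets 4..11: C8 F9 A1 2E 87 1A 95 D9.
Little-endian: lowest address holds the least-significant byte.
Reassemble most-significant byte first: D9 95 1A 87 2E A1 F9 C8 → 0xD9951A872EA1F9C8.
0xD9951A872EA1F9C8 = 15678466845665524168.

15678466845665524168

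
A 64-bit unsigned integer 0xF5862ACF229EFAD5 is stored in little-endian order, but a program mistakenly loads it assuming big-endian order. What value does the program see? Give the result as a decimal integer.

15418810146598061813

Stored little-endian, the bytes at ascending addresses are D5 FA 9E 22 CF 2A 86 F5.
Read back as big-endian, the last byte is least significant, giving 0xD5FA9E22CF2A86F5.
0xD5FA9E22CF2A86F5 = 15418810146598061813.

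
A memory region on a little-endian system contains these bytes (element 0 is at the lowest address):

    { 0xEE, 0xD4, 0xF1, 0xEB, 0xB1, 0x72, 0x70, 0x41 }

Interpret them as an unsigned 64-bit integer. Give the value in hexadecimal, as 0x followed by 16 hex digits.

0x417072B1EBF1D4EE

In little-endian order the low byte comes first in memory.
Reassemble most-significant byte first: 41 70 72 B1 EB F1 D4 EE → 0x417072B1EBF1D4EE.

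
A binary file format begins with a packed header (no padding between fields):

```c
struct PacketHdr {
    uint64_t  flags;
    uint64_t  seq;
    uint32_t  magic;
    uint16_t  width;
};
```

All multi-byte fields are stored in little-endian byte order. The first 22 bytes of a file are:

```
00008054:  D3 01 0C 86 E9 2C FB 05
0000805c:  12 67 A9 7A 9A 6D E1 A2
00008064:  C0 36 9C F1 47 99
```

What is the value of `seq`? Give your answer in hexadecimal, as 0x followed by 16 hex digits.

0xA2E16D9A7AA96712

`seq` follows `flags` (8 bytes), so it starts at byte offset 8 and occupies 8 bytes.
Bytes at offsets 8..15: 12 67 A9 7A 9A 6D E1 A2.
In little-endian order the low byte comes first in memory.
Reassemble most-significant byte first: A2 E1 6D 9A 7A A9 67 12 → 0xA2E16D9A7AA96712.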